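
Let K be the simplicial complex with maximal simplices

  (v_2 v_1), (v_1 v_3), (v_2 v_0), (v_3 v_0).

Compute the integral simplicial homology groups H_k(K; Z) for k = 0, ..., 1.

We work with the vertex ordering v_0 < v_1 < v_2 < v_3. The simplices of K, each written with vertices in increasing order, are:

  0-simplices (4): [v_0], [v_1], [v_2], [v_3]
  1-simplices (4): [v_0,v_2], [v_0,v_3], [v_1,v_2], [v_1,v_3]

giving chain groups C_0 ≅ Z^4, C_1 ≅ Z^4.

Boundary ∂_1: C_1 → C_0 is given by ∂[p,q] = [q] − [p].
The resulting 4×4 matrix has rank 3, and its Smith normal form has invariant factors (1,1,1).

Now H_k = ker ∂_k / im ∂_{k+1}, so:

  H_0: rank C_0 − rank ∂_1 = 4 − 3 = 1, and the invariant factors of ∂_1 are all 1, so H_0 = Z.
  H_1: rank ker ∂_1 − rank ∂_2 = (4 − 3) − 0 = 1, and there is no ∂_2, so H_1 = Z.

As a check, the Euler characteristic is 4 − 4 = 0, which agrees with 1 − 1 = 0.

H_0 = Z,  H_1 = Z.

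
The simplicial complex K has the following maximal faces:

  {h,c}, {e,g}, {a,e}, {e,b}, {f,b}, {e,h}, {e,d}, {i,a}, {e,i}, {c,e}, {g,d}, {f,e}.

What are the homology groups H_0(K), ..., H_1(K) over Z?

Fix the vertex order a < b < c < d < e < f < g < h < i and write every simplex with vertices in increasing order. Then dim K = 1 and the simplices of K are:

  0-simplices (9): a, b, c, d, e, f, g, h, i
  1-simplices (12): ae, ai, be, bf, ce, ch, de, dg, ef, eg, eh, ei

so the chain groups are C_0 ≅ Z^9, C_1 ≅ Z^12.

The boundary map ∂_1: C_1 → C_0 maps an edge to its endpoints' difference, ∂[p,q] = q − p.
The resulting 9×12 matrix has rank 8, and its Smith normal form has invariant factors (1,1,1,1,1,1,1,1).

Now H_k = ker ∂_k / im ∂_{k+1}, so:

  H_0: rank C_0 − rank ∂_1 = 9 − 8 = 1, and the invariant factors of ∂_1 are all 1, so H_0 ≅ Z.
  H_1: rank ker ∂_1 − rank ∂_2 = (12 − 8) − 0 = 4, and there is no ∂_2, so H_1 ≅ Z^4.

As a check, the Euler characteristic is 9 − 12 = -3, which agrees with 1 − 4 = -3.

H_0 = Z,  H_1 = Z^4.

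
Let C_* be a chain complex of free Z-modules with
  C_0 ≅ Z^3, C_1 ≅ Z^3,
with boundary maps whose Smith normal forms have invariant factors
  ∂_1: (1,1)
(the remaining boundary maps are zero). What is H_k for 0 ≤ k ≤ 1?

H_0 = Z,  H_1 = Z.

H_0: b_0 = 3 − 0 − 2 = 1; torsion from ∂_1 factors > 1: none. So H_0 = Z.
H_1: b_1 = 3 − 2 − 0 = 1; torsion from ∂_2 factors > 1: none. So H_1 = Z.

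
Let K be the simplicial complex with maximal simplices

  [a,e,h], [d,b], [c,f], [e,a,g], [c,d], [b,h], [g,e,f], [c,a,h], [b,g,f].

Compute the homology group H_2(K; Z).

H_2 ≅ 0.

Take the total order a < b < c < d < e < f < g < h on the vertex set. Then K (dimension 2) consists of the simplices:

  0-simplices (8): a, b, c, d, e, f, g, h
  1-simplices (15): ac, ae, ag, ah, bd, bf, bg, bh, cd, cf, ch, ef, eg, eh, fg
  2-simplices (5): ach, aeg, aeh, bfg, efg

so the chain groups are C_0 ≅ Z^8, C_1 ≅ Z^15, C_2 ≅ Z^5.

The boundary map ∂_1: C_1 → C_0 sends each edge [p,q] (with p < q) to q − p. For instance
  ∂bg = g − b.
As a 8×15 matrix over Z this has rank 7, with invariant factors (1,1,1,1,1,1,1).

Boundary ∂_2: C_2 → C_1 acts by ∂[p,q,r] = [q,r] − [p,r] + [p,q]. For instance
  ∂aeh = eh − ah + ae,
  ∂aeg = eg − ag + ae.
This gives a 15×5 integer matrix of rank 5; reducing to Smith normal form yields diagonal entries (1,1,1,1,1).

Now H_k = ker ∂_k / im ∂_{k+1}, so:

  H_2: rank ker ∂_2 − rank ∂_3 = (5 − 5) − 0 = 0, and there is no ∂_3, so H_2 ≅ 0.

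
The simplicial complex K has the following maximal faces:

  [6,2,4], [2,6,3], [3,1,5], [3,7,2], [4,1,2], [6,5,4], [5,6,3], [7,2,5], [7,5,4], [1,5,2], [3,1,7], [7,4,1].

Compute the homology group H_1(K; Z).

Order the vertices as 1 < 2 < 3 < 4 < 5 < 6 < 7. Listing each simplex with vertices in this order, K has dimension 2 with simplices:

  0-simplices (7): [1], [2], [3], [4], [5], [6], [7]
  1-simplices (18): [1,2], [1,3], [1,4], [1,5], [1,7], [2,3], [2,4], [2,5], [2,6], [2,7], [3,5], [3,6], [3,7], [4,5], [4,6], [4,7], [5,6], [5,7]
  2-simplices (12): [1,2,4], [1,2,5], [1,3,5], [1,3,7], [1,4,7], [2,3,6], [2,3,7], [2,4,6], [2,5,7], [3,5,6], [4,5,6], [4,5,7]

Hence C_0 ≅ Z^7, C_1 ≅ Z^18, C_2 ≅ Z^12.

∂_1: C_1 → C_0 sends each edge [p,q] (with p < q) to q − p. For instance
  ∂[1,4] = [4] − [1].
This gives a 7×18 integer matrix of rank 6; reducing to Smith normal form yields diagonal entries (1,1,1,1,1,1).

Boundary ∂_2: C_2 → C_1 acts by ∂[p,q,r] = [q,r] − [p,r] + [p,q]. For instance
  ∂[2,5,7] = [5,7] − [2,7] + [2,5],
  ∂[1,2,4] = [2,4] − [1,4] + [1,2].
The resulting 18×12 matrix has rank 12, and its Smith normal form has invariant factors (1,1,1,1,1,1,1,1,1,1,1,2).

From H_k ≅ ker(∂_k) / im(∂_{k+1}) we obtain:

  H_1: rank ker ∂_1 − rank ∂_2 = (18 − 6) − 12 = 0, and ∂_2 has invariant factor 2 > 1, so H_1 ≅ Z_2.

H_1 = Z_2.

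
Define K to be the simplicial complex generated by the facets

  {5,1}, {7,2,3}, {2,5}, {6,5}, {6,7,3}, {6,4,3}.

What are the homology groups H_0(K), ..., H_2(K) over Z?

H_0 ≅ Z,  H_1 ≅ Z,  H_2 = 0.

Take the total order 1 < 2 < 3 < 4 < 5 < 6 < 7 on the vertex set. Then K (dimension 2) consists of the simplices:

  0-simplices (7): [1], [2], [3], [4], [5], [6], [7]
  1-simplices (10): [1,5], [2,3], [2,5], [2,7], [3,4], [3,6], [3,7], [4,6], [5,6], [6,7]
  2-simplices (3): [2,3,7], [3,4,6], [3,6,7]

so the chain groups are C_0 ≅ Z^7, C_1 ≅ Z^10, C_2 ≅ Z^3.

The boundary map ∂_1: C_1 → C_0 maps an edge to its endpoints' difference, ∂[p,q] = q − p.
As a 7×10 matrix over Z this has rank 6, with invariant factors (1,1,1,1,1,1).

∂_2: C_2 → C_1 maps a triangle to the signed sum of its edges. For instance
  ∂[2,3,7] = [3,7] − [2,7] + [2,3],
  ∂[3,6,7] = [6,7] − [3,7] + [3,6].
This gives a 10×3 integer matrix of rank 3; reducing to Smith normal form yields diagonal entries (1,1,1).

Now H_k = ker ∂_k / im ∂_{k+1}, so:

  H_0: rank C_0 − rank ∂_1 = 7 − 6 = 1, and the invariant factors of ∂_1 are all 1, so H_0 = Z.
  H_1: rank ker ∂_1 − rank ∂_2 = (10 − 6) − 3 = 1, and the invariant factors of ∂_2 are all 1, so H_1 = Z.
  H_2: rank ker ∂_2 − rank ∂_3 = (3 − 3) − 0 = 0, and there is no ∂_3, so H_2 = 0.

As a check, the Euler characteristic is 7 − 10 + 3 = 0, which agrees with 1 − 1 + 0 = 0.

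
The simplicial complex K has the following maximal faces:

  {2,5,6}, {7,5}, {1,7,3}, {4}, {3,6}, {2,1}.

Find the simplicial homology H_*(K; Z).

H_0 ≅ Z^2,  H_1 ≅ Z^2,  H_2 = 0.

K has 7 vertices, 9 edges, 2 triangles.
rank ∂_0 = 0, rank ∂_1 = 5 ⇒ b_0 = 7 − 0 − 5 = 2; all invariant factors of ∂_1 are 1 so no torsion. So H_0 ≅ Z^2.
rank ∂_1 = 5, rank ∂_2 = 2 ⇒ b_1 = 9 − 5 − 2 = 2; all invariant factors of ∂_2 are 1 so no torsion. So H_1 ≅ Z^2.
rank ∂_2 = 2, rank ∂_3 = 0 ⇒ b_2 = 2 − 2 − 0 = 0. So H_2 ≅ 0.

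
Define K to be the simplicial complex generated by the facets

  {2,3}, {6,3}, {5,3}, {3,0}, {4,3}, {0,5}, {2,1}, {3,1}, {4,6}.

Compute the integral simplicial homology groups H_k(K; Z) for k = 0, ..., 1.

H_0 = Z,  H_1 = Z^3.

Take the total order 0 < 1 < 2 < 3 < 4 < 5 < 6 on the vertex set. Then K (dimension 1) consists of the simplices:

  0-simplices (7): [0], [1], [2], [3], [4], [5], [6]
  1-simplices (9): [0,3], [0,5], [1,2], [1,3], [2,3], [3,4], [3,5], [3,6], [4,6]

Hence C_0 ≅ Z^7, C_1 ≅ Z^9.

∂_1: C_1 → C_0 maps an edge to its endpoints' difference, ∂[p,q] = q − p. For instance
  ∂[3,5] = [5] − [3].
This gives a 7×9 integer matrix of rank 6; reducing to Smith normal form yields diagonal entries (1,1,1,1,1,1).

From H_k ≅ ker(∂_k) / im(∂_{k+1}) we obtain:

  H_0: rank C_0 − rank ∂_1 = 7 − 6 = 1, and the invariant factors of ∂_1 are all 1, so H_0 = Z.
  H_1: rank ker ∂_1 − rank ∂_2 = (9 − 6) − 0 = 3, and there is no ∂_2, so H_1 = Z^3.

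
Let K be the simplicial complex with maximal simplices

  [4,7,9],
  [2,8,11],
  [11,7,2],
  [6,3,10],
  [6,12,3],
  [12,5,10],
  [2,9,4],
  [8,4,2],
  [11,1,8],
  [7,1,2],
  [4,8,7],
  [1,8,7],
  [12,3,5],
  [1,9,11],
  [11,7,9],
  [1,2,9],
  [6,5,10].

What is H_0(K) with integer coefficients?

H_0 = Z^2.

Fix the vertex order 1 < 2 < 3 < 4 < 5 < 6 < 7 < 8 < 9 < 10 < 11 < 12 and write every simplex with vertices in increasing order. Then dim K = 2 and the simplices of K are:

  0-simplices (12): [1], [2], [3], [4], [5], [6], [7], [8], [9], [10], [11], [12]
  1-simplices (28): (28 of them)
  2-simplices (17): (17 of them)

so the chain groups are C_0 ≅ Z^12, C_1 ≅ Z^28, C_2 ≅ Z^17.

Boundary ∂_1: C_1 → C_0 maps an edge to its endpoints' difference, ∂[p,q] = q − p.
As a 12×28 matrix over Z this has rank 10, with invariant factors (1,1,1,1,1,1,1,1,1,1).

∂_2: C_2 → C_1 maps a triangle to the signed sum of its edges. For instance
  ∂[2,4,9] = [4,9] − [2,9] + [2,4],
  ∂[5,6,10] = [6,10] − [5,10] + [5,6].
As a 28×17 matrix over Z this has rank 17, with invariant factors (1,1,1,1,1,1,1,1,1,1,1,1,1,1,1,1,2).

Reading off H_k = ker ∂_k / im ∂_{k+1}:

  H_0: rank C_0 − rank ∂_1 = 12 − 10 = 2, and the invariant factors of ∂_1 are all 1, so H_0 = Z^2.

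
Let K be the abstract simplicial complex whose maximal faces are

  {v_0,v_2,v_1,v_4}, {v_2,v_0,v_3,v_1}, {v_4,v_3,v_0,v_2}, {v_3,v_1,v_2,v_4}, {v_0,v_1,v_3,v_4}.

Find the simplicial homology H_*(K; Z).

We work with the vertex ordering v_0 < v_1 < v_2 < v_3 < v_4. The simplices of K, each written with vertices in increasing order, are:

  0-simplices (5): [v_0], [v_1], [v_2], [v_3], [v_4]
  1-simplices (10): [v_0,v_1], [v_0,v_2], [v_0,v_3], [v_0,v_4], [v_1,v_2], [v_1,v_3], [v_1,v_4], [v_2,v_3], [v_2,v_4], [v_3,v_4]
  2-simplices (10): [v_0,v_1,v_2], [v_0,v_1,v_3], [v_0,v_1,v_4], [v_0,v_2,v_3], [v_0,v_2,v_4], [v_0,v_3,v_4], [v_1,v_2,v_3], [v_1,v_2,v_4], [v_1,v_3,v_4], [v_2,v_3,v_4]
  3-simplices (5): [v_0,v_1,v_2,v_3], [v_0,v_1,v_2,v_4], [v_0,v_1,v_3,v_4], [v_0,v_2,v_3,v_4], [v_1,v_2,v_3,v_4]

giving chain groups C_0 ≅ Z^5, C_1 ≅ Z^10, C_2 ≅ Z^10, C_3 ≅ Z^5.

∂_1: C_1 → C_0 sends each edge [p,q] (with p < q) to q − p. For instance
  ∂[v_1,v_4] = [v_4] − [v_1].
The 5×10 boundary matrix has rank 4 and Smith normal form diag(1,1,1,1).

The boundary map ∂_2: C_2 → C_1 acts by ∂[p,q,r] = [q,r] − [p,r] + [p,q]. For instance
  ∂[v_0,v_1,v_4] = [v_1,v_4] − [v_0,v_4] + [v_0,v_1],
  ∂[v_0,v_3,v_4] = [v_3,v_4] − [v_0,v_4] + [v_0,v_3].
This gives a 10×10 integer matrix of rank 6; reducing to Smith normal form yields diagonal entries (1,1,1,1,1,1).

∂_3: C_3 → C_2 sends each 3-simplex σ to the alternating sum Σ_i (−1)^i (σ with its i-th vertex removed). For instance
  ∂[v_0,v_1,v_2,v_3] = [v_1,v_2,v_3] − [v_0,v_2,v_3] + [v_0,v_1,v_3] − [v_0,v_1,v_2],
  ∂[v_1,v_2,v_3,v_4] = [v_2,v_3,v_4] − [v_1,v_3,v_4] + [v_1,v_2,v_4] − [v_1,v_2,v_3].
The 10×5 boundary matrix has rank 4 and Smith normal form diag(1,1,1,1).

Now H_k = ker ∂_k / im ∂_{k+1}, so:

  H_0: rank C_0 − rank ∂_1 = 5 − 4 = 1, and the invariant factors of ∂_1 are all 1, so H_0 = Z.
  H_1: rank ker ∂_1 − rank ∂_2 = (10 − 4) − 6 = 0, and the invariant factors of ∂_2 are all 1, so H_1 = 0.
  H_2: rank ker ∂_2 − rank ∂_3 = (10 − 6) − 4 = 0, and the invariant factors of ∂_3 are all 1, so H_2 = 0.
  H_3: rank ker ∂_3 − rank ∂_4 = (5 − 4) − 0 = 1, and there is no ∂_4, so H_3 = Z.

As a check, the Euler characteristic is 5 − 10 + 10 − 5 = 0, which agrees with 1 − 0 + 0 − 1 = 0.
(K is a triangulation of the 3-sphere S^3.)

H_0 ≅ Z,  H_1 = 0,  H_2 = 0,  H_3 ≅ Z.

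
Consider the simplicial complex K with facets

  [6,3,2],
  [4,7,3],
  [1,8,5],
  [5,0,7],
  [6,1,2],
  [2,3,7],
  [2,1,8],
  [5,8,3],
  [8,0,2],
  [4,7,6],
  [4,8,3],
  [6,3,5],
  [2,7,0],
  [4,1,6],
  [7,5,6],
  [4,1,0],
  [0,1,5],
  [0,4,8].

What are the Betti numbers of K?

We work with the vertex ordering 0 < 1 < 2 < 3 < 4 < 5 < 6 < 7 < 8. The simplices of K, each written with vertices in increasing order, are:

  0-simplices (9): [0], [1], [2], [3], [4], [5], [6], [7], [8]
  1-simplices (27): (27 of them)
  2-simplices (18): [0,1,4], [0,1,5], [0,2,7], [0,2,8], [0,4,8], [0,5,7], [1,2,6], [1,2,8], [1,4,6], [1,5,8], [2,3,6], [2,3,7], [3,4,7], [3,4,8], [3,5,6], [3,5,8], [4,6,7], [5,6,7]

Hence C_0 ≅ Z^9, C_1 ≅ Z^27, C_2 ≅ Z^18.

The boundary map ∂_1: C_1 → C_0 sends each edge [p,q] (with p < q) to q − p.
This gives a 9×27 integer matrix of rank 8; reducing to Smith normal form yields diagonal entries (1,1,1,1,1,1,1,1).

Boundary ∂_2: C_2 → C_1 acts by ∂[p,q,r] = [q,r] − [p,r] + [p,q]. For instance
  ∂[1,5,8] = [5,8] − [1,8] + [1,5],
  ∂[3,5,6] = [5,6] − [3,6] + [3,5].
As a 27×18 matrix over Z this has rank 18, with invariant factors (1,1,1,1,1,1,1,1,1,1,1,1,1,1,1,1,1,2).

Reading off H_k = ker ∂_k / im ∂_{k+1}:

  H_0: rank C_0 − rank ∂_1 = 9 − 8 = 1, and the invariant factors of ∂_1 are all 1, so H_0 ≅ Z.
  H_1: rank ker ∂_1 − rank ∂_2 = (27 − 8) − 18 = 1, and ∂_2 has invariant factor 2 > 1, so H_1 ≅ Z × Z/2.
  H_2: rank ker ∂_2 − rank ∂_3 = (18 − 18) − 0 = 0, and there is no ∂_3, so H_2 ≅ 0.

Hence the Betti numbers are b_0 = 1, b_1 = 1, b_2 = 0.

b_0 = 1, b_1 = 1, b_2 = 0.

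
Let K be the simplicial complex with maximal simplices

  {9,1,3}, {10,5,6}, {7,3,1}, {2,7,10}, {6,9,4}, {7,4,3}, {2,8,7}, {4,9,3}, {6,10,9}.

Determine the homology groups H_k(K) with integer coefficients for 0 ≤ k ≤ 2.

H_0 ≅ Z,  H_1 ≅ Z,  H_2 = 0.

Take the total order 1 < 2 < 3 < 4 < 5 < 6 < 7 < 8 < 9 < 10 on the vertex set. Then K (dimension 2) consists of the simplices:

  0-simplices (10): [1], [2], [3], [4], [5], [6], [7], [8], [9], [10]
  1-simplices (19): [1,3], [1,7], [1,9], [2,7], [2,8], [2,10], [3,4], [3,7], [3,9], [4,6], [4,7], [4,9], [5,6], [5,10], [6,9], [6,10], [7,8], [7,10], [9,10]
  2-simplices (9): [1,3,7], [1,3,9], [2,7,8], [2,7,10], [3,4,7], [3,4,9], [4,6,9], [5,6,10], [6,9,10]

giving chain groups C_0 ≅ Z^10, C_1 ≅ Z^19, C_2 ≅ Z^9.

∂_1: C_1 → C_0 sends each edge [p,q] (with p < q) to q − p.
As a 10×19 matrix over Z this has rank 9, with invariant factors (1,1,1,1,1,1,1,1,1).

∂_2: C_2 → C_1 acts by ∂[p,q,r] = [q,r] − [p,r] + [p,q]. For instance
  ∂[3,4,7] = [4,7] − [3,7] + [3,4],
  ∂[1,3,9] = [3,9] − [1,9] + [1,3].
The resulting 19×9 matrix has rank 9, and its Smith normal form has invariant factors (1,1,1,1,1,1,1,1,1).

Computing H_k = (kernel of ∂_k) / (image of ∂_{k+1}):

  H_0: rank C_0 − rank ∂_1 = 10 − 9 = 1, and the invariant factors of ∂_1 are all 1, so H_0 ≅ Z.
  H_1: rank ker ∂_1 − rank ∂_2 = (19 − 9) − 9 = 1, and the invariant factors of ∂_2 are all 1, so H_1 ≅ Z.
  H_2: rank ker ∂_2 − rank ∂_3 = (9 − 9) − 0 = 0, and there is no ∂_3, so H_2 ≅ 0.

As a check, the Euler characteristic is 10 − 19 + 9 = 0, which agrees with 1 − 1 + 0 = 0.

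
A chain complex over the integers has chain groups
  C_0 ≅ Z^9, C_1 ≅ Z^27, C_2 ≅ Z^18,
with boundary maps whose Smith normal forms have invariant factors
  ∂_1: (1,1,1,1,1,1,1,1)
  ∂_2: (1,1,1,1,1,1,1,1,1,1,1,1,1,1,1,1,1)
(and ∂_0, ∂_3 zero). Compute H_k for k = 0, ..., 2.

H_0 = Z,  H_1 = Z^2,  H_2 = Z.

H_0: b_0 = 9 − 0 − 8 = 1; torsion from ∂_1 factors > 1: none. So H_0 = Z.
H_1: b_1 = 27 − 8 − 17 = 2; torsion from ∂_2 factors > 1: none. So H_1 = Z^2.
H_2: b_2 = 18 − 17 − 0 = 1; torsion from ∂_3 factors > 1: none. So H_2 = Z.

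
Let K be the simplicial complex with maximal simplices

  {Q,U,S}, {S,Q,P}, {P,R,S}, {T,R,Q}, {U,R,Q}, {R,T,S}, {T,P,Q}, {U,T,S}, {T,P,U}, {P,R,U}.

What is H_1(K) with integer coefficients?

H_1 ≅ Z/2Z.

Fix the vertex order P < Q < R < S < T < U and write every simplex with vertices in increasing order. Then dim K = 2 and the simplices of K are:

  0-simplices (6): P, Q, R, S, T, U
  1-simplices (15): PQ, PR, PS, PT, PU, QR, QS, QT, QU, RS, RT, RU, ST, SU, TU
  2-simplices (10): PQS, PQT, PRS, PRU, PTU, QRT, QRU, QSU, RST, STU

Hence C_0 ≅ Z^6, C_1 ≅ Z^15, C_2 ≅ Z^10.

∂_1: C_1 → C_0 maps an edge to its endpoints' difference, ∂[p,q] = q − p. For instance
  ∂QU = U − Q.
This gives a 6×15 integer matrix of rank 5; reducing to Smith normal form yields diagonal entries (1,1,1,1,1).

Boundary ∂_2: C_2 → C_1 acts by ∂[p,q,r] = [q,r] − [p,r] + [p,q]. For instance
  ∂QRT = RT − QT + QR,
  ∂PQS = QS − PS + PQ.
This gives a 15×10 integer matrix of rank 10; reducing to Smith normal form yields diagonal entries (1,1,1,1,1,1,1,1,1,2).

From H_k ≅ ker(∂_k) / im(∂_{k+1}) we obtain:

  H_1: rank ker ∂_1 − rank ∂_2 = (15 − 5) − 10 = 0, and ∂_2 has invariant factor 2 > 1, so H_1 = Z/2Z.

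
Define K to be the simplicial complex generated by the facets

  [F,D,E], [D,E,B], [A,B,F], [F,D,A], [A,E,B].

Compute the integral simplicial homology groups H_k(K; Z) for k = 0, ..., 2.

H_0 = Z,  H_1 = Z,  H_2 = 0.

K has 5 vertices, 10 edges, 5 triangles.
rank ∂_0 = 0, rank ∂_1 = 4 ⇒ b_0 = 5 − 0 − 4 = 1; all invariant factors of ∂_1 are 1 so no torsion. So H_0 ≅ Z.
rank ∂_1 = 4, rank ∂_2 = 5 ⇒ b_1 = 10 − 4 − 5 = 1; all invariant factors of ∂_2 are 1 so no torsion. So H_1 ≅ Z.
rank ∂_2 = 5, rank ∂_3 = 0 ⇒ b_2 = 5 − 5 − 0 = 0. So H_2 ≅ 0.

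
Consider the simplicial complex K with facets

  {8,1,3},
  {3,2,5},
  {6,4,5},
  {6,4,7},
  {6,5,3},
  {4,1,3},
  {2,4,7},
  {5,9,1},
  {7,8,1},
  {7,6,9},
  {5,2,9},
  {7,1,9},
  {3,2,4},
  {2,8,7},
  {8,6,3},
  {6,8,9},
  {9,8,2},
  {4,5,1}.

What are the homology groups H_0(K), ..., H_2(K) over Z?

H_0 = Z,  H_1 = Z ⊕ Z/2,  H_2 = 0.

Order the vertices as 1 < 2 < 3 < 4 < 5 < 6 < 7 < 8 < 9. Listing each simplex with vertices in this order, K has dimension 2 with simplices:

  0-simplices (9): [1], [2], [3], [4], [5], [6], [7], [8], [9]
  1-simplices (27): (27 of them)
  2-simplices (18): [1,3,4], [1,3,8], [1,4,5], [1,5,9], [1,7,8], [1,7,9], [2,3,4], [2,3,5], [2,4,7], [2,5,9], [2,7,8], [2,8,9], [3,5,6], [3,6,8], [4,5,6], [4,6,7], [6,7,9], [6,8,9]

giving chain groups C_0 ≅ Z^9, C_1 ≅ Z^27, C_2 ≅ Z^18.

Boundary ∂_1: C_1 → C_0 is given by ∂[p,q] = [q] − [p].
This gives a 9×27 integer matrix of rank 8; reducing to Smith normal form yields diagonal entries (1,1,1,1,1,1,1,1).

∂_2: C_2 → C_1 sends each 2-simplex [p,q,r] to [q,r] − [p,r] + [p,q]. For instance
  ∂[4,6,7] = [6,7] − [4,7] + [4,6],
  ∂[3,6,8] = [6,8] − [3,8] + [3,6].
This gives a 27×18 integer matrix of rank 18; reducing to Smith normal form yields diagonal entries (1,1,1,1,1,1,1,1,1,1,1,1,1,1,1,1,1,2).

From H_k ≅ ker(∂_k) / im(∂_{k+1}) we obtain:

  H_0: rank C_0 − rank ∂_1 = 9 − 8 = 1, and the invariant factors of ∂_1 are all 1, so H_0 = Z.
  H_1: rank ker ∂_1 − rank ∂_2 = (27 − 8) − 18 = 1, and ∂_2 has invariant factor 2 > 1, so H_1 = Z ⊕ Z/2.
  H_2: rank ker ∂_2 − rank ∂_3 = (18 − 18) − 0 = 0, and there is no ∂_3, so H_2 = 0.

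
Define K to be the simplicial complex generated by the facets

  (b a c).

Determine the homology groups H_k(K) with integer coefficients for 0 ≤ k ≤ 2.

H_0 ≅ Z,  H_1 = 0,  H_2 = 0.

Fix the vertex order a < b < c and write every simplex with vertices in increasing order. Then dim K = 2 and the simplices of K are:

  0-simplices (3): a, b, c
  1-simplices (3): ab, ac, bc
  2-simplices (1): abc

so the chain groups are C_0 ≅ Z^3, C_1 ≅ Z^3, C_2 ≅ Z^1.

∂_1: C_1 → C_0 sends each edge [p,q] (with p < q) to q − p. For instance
  ∂ab = b − a.
This gives a 3×3 integer matrix of rank 2; reducing to Smith normal form yields diagonal entries (1,1).

Boundary ∂_2: C_2 → C_1 sends each 2-simplex [p,q,r] to [q,r] − [p,r] + [p,q]. For instance
  ∂abc = bc − ac + ab.
The resulting 3×1 matrix has rank 1, and its Smith normal form has invariant factors (1).

Reading off H_k = ker ∂_k / im ∂_{k+1}:

  H_0: rank C_0 − rank ∂_1 = 3 − 2 = 1, and the invariant factors of ∂_1 are all 1, so H_0 ≅ Z.
  H_1: rank ker ∂_1 − rank ∂_2 = (3 − 2) − 1 = 0, and the invariant factors of ∂_2 are all 1, so H_1 ≅ 0.
  H_2: rank ker ∂_2 − rank ∂_3 = (1 − 1) − 0 = 0, and there is no ∂_3, so H_2 ≅ 0.

As a check, the Euler characteristic is 3 − 3 + 1 = 1, which agrees with 1 − 0 + 0 = 1.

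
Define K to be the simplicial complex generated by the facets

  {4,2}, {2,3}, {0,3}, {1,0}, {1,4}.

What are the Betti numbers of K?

K has 5 vertices, 5 edges.
rank ∂_0 = 0, rank ∂_1 = 4 ⇒ b_0 = 5 − 0 − 4 = 1; all invariant factors of ∂_1 are 1 so no torsion. So H_0 ≅ Z.
rank ∂_1 = 4, rank ∂_2 = 0 ⇒ b_1 = 5 − 4 − 0 = 1. So H_1 ≅ Z.

b_0 = 1, b_1 = 1.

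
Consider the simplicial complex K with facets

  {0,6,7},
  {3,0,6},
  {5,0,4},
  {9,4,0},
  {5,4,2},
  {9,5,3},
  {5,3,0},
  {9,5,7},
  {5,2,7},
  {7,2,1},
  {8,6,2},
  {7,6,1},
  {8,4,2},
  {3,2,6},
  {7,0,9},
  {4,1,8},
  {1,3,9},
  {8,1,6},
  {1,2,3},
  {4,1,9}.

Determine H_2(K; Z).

Take the total order 0 < 1 < 2 < 3 < 4 < 5 < 6 < 7 < 8 < 9 on the vertex set. Then K (dimension 2) consists of the simplices:

  0-simplices (10): [0], [1], [2], [3], [4], [5], [6], [7], [8], [9]
  1-simplices (30): (30 of them)
  2-simplices (20): (20 of them)

Hence C_0 ≅ Z^10, C_1 ≅ Z^30, C_2 ≅ Z^20.

∂_1: C_1 → C_0 sends each edge [p,q] (with p < q) to q − p.
The 10×30 boundary matrix has rank 9 and Smith normal form diag(1,1,1,1,1,1,1,1,1).

The boundary map ∂_2: C_2 → C_1 maps a triangle to the signed sum of its edges. For instance
  ∂[0,6,7] = [6,7] − [0,7] + [0,6],
  ∂[1,4,9] = [4,9] − [1,9] + [1,4].
The 30×20 boundary matrix has rank 20 and Smith normal form diag(1,1,1,1,1,1,1,1,1,1,1,1,1,1,1,1,1,1,1,2).

Computing H_k = (kernel of ∂_k) / (image of ∂_{k+1}):

  H_2: rank ker ∂_2 − rank ∂_3 = (20 − 20) − 0 = 0, and there is no ∂_3, so H_2 ≅ 0.

(K is a triangulation of the Klein bottle.)

H_2 = 0.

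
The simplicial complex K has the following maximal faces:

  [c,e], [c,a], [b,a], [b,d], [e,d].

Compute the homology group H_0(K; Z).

H_0 ≅ Z.

We work with the vertex ordering a < b < c < d < e. The simplices of K, each written with vertices in increasing order, are:

  0-simplices (5): a, b, c, d, e
  1-simplices (5): ab, ac, bd, ce, de

so the chain groups are C_0 ≅ Z^5, C_1 ≅ Z^5.

The boundary map ∂_1: C_1 → C_0 maps an edge to its endpoints' difference, ∂[p,q] = q − p.
The 5×5 boundary matrix has rank 4 and Smith normal form diag(1,1,1,1).

Reading off H_k = ker ∂_k / im ∂_{k+1}:

  H_0: rank C_0 − rank ∂_1 = 5 − 4 = 1, and the invariant factors of ∂_1 are all 1, so H_0 = Z.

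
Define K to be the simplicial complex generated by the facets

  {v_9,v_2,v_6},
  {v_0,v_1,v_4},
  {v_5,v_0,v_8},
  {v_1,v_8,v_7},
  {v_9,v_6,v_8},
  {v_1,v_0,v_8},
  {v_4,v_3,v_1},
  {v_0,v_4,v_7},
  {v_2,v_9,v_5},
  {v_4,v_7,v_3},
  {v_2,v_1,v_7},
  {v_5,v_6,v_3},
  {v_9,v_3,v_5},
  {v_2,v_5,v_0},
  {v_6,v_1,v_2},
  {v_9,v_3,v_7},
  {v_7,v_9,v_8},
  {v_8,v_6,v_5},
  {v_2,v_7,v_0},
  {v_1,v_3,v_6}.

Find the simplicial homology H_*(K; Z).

H_0 ≅ Z,  H_1 ≅ Z ⊕ Z/2,  H_2 = 0.

K has 10 vertices, 30 edges, 20 triangles.
rank ∂_0 = 0, rank ∂_1 = 9 ⇒ b_0 = 10 − 0 − 9 = 1; all invariant factors of ∂_1 are 1 so no torsion. So H_0 = Z.
rank ∂_1 = 9, rank ∂_2 = 20 ⇒ b_1 = 30 − 9 − 20 = 1; ∂_2 has invariant factor(s) [2] giving torsion. So H_1 = Z ⊕ Z/2.
rank ∂_2 = 20, rank ∂_3 = 0 ⇒ b_2 = 20 − 20 − 0 = 0. So H_2 = 0.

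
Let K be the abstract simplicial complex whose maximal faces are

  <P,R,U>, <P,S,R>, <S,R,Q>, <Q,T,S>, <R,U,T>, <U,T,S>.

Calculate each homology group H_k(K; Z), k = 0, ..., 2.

H_0 = Z,  H_1 = Z,  H_2 = 0.

Take the total order P < Q < R < S < T < U on the vertex set. Then K (dimension 2) consists of the simplices:

  0-simplices (6): P, Q, R, S, T, U
  1-simplices (12): PR, PS, PU, QR, QS, QT, RS, RT, RU, ST, SU, TU
  2-simplices (6): PRS, PRU, QRS, QST, RTU, STU

Hence C_0 ≅ Z^6, C_1 ≅ Z^12, C_2 ≅ Z^6.

Boundary ∂_1: C_1 → C_0 sends each edge [p,q] (with p < q) to q − p.
The resulting 6×12 matrix has rank 5, and its Smith normal form has invariant factors (1,1,1,1,1).

Boundary ∂_2: C_2 → C_1 maps a triangle to the signed sum of its edges. For instance
  ∂RTU = TU − RU + RT,
  ∂PRU = RU − PU + PR.
As a 12×6 matrix over Z this has rank 6, with invariant factors (1,1,1,1,1,1).

From H_k ≅ ker(∂_k) / im(∂_{k+1}) we obtain:

  H_0: rank C_0 − rank ∂_1 = 6 − 5 = 1, and the invariant factors of ∂_1 are all 1, so H_0 = Z.
  H_1: rank ker ∂_1 − rank ∂_2 = (12 − 5) − 6 = 1, and the invariant factors of ∂_2 are all 1, so H_1 = Z.
  H_2: rank ker ∂_2 − rank ∂_3 = (6 − 6) − 0 = 0, and there is no ∂_3, so H_2 = 0.

As a check, the Euler characteristic is 6 − 12 + 6 = 0, which agrees with 1 − 1 + 0 = 0.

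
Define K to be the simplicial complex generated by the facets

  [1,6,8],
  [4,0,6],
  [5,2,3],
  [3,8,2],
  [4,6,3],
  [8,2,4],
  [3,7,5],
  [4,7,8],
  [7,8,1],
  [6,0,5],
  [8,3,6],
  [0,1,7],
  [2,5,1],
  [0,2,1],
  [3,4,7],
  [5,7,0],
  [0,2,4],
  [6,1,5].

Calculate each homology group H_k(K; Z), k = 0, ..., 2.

H_0 = Z,  H_1 = Z ⊕ Z/2,  H_2 = 0.

We work with the vertex ordering 0 < 1 < 2 < 3 < 4 < 5 < 6 < 7 < 8. The simplices of K, each written with vertices in increasing order, are:

  0-simplices (9): [0], [1], [2], [3], [4], [5], [6], [7], [8]
  1-simplices (27): (27 of them)
  2-simplices (18): [0,1,2], [0,1,7], [0,2,4], [0,4,6], [0,5,6], [0,5,7], [1,2,5], [1,5,6], [1,6,8], [1,7,8], [2,3,5], [2,3,8], [2,4,8], [3,4,6], [3,4,7], [3,5,7], [3,6,8], [4,7,8]

Hence C_0 ≅ Z^9, C_1 ≅ Z^27, C_2 ≅ Z^18.

The boundary map ∂_1: C_1 → C_0 sends each edge [p,q] (with p < q) to q − p.
As a 9×27 matrix over Z this has rank 8, with invariant factors (1,1,1,1,1,1,1,1).

∂_2: C_2 → C_1 maps a triangle to the signed sum of its edges. For instance
  ∂[1,5,6] = [5,6] − [1,6] + [1,5],
  ∂[0,2,4] = [2,4] − [0,4] + [0,2].
The 27×18 boundary matrix has rank 18 and Smith normal form diag(1,1,1,1,1,1,1,1,1,1,1,1,1,1,1,1,1,2).

Reading off H_k = ker ∂_k / im ∂_{k+1}:

  H_0: rank C_0 − rank ∂_1 = 9 − 8 = 1, and the invariant factors of ∂_1 are all 1, so H_0 ≅ Z.
  H_1: rank ker ∂_1 − rank ∂_2 = (27 − 8) − 18 = 1, and ∂_2 has invariant factor 2 > 1, so H_1 ≅ Z ⊕ Z/2.
  H_2: rank ker ∂_2 − rank ∂_3 = (18 − 18) − 0 = 0, and there is no ∂_3, so H_2 ≅ 0.

As a check, the Euler characteristic is 9 − 27 + 18 = 0, which agrees with 1 − 1 + 0 = 0.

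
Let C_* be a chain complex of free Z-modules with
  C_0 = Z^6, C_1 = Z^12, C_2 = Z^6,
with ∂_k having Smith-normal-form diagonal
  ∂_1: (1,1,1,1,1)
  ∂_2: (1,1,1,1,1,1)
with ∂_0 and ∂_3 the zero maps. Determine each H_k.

H_0: b_0 = 6 − 0 − 5 = 1; torsion from ∂_1 factors > 1: none. So H_0 = Z.
H_1: b_1 = 12 − 5 − 6 = 1; torsion from ∂_2 factors > 1: none. So H_1 = Z.
H_2: b_2 = 6 − 6 − 0 = 0; torsion from ∂_3 factors > 1: none. So H_2 = 0.

H_0 = Z,  H_1 = Z,  H_2 = 0.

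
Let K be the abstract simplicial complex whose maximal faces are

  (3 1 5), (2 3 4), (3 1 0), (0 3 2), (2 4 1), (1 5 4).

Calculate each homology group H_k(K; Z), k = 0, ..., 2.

Fix the vertex order 0 < 1 < 2 < 3 < 4 < 5 and write every simplex with vertices in increasing order. Then dim K = 2 and the simplices of K are:

  0-simplices (6): [0], [1], [2], [3], [4], [5]
  1-simplices (12): [0,1], [0,2], [0,3], [1,2], [1,3], [1,4], [1,5], [2,3], [2,4], [3,4], [3,5], [4,5]
  2-simplices (6): [0,1,3], [0,2,3], [1,2,4], [1,3,5], [1,4,5], [2,3,4]

so the chain groups are C_0 ≅ Z^6, C_1 ≅ Z^12, C_2 ≅ Z^6.

The boundary map ∂_1: C_1 → C_0 is given by ∂[p,q] = [q] − [p].
As a 6×12 matrix over Z this has rank 5, with invariant factors (1,1,1,1,1).

The boundary map ∂_2: C_2 → C_1 acts by ∂[p,q,r] = [q,r] − [p,r] + [p,q]. For instance
  ∂[1,4,5] = [4,5] − [1,5] + [1,4],
  ∂[0,1,3] = [1,3] − [0,3] + [0,1].
The 12×6 boundary matrix has rank 6 and Smith normal form diag(1,1,1,1,1,1).

Now H_k = ker ∂_k / im ∂_{k+1}, so:

  H_0: rank C_0 − rank ∂_1 = 6 − 5 = 1, and the invariant factors of ∂_1 are all 1, so H_0 = Z.
  H_1: rank ker ∂_1 − rank ∂_2 = (12 − 5) − 6 = 1, and the invariant factors of ∂_2 are all 1, so H_1 = Z.
  H_2: rank ker ∂_2 − rank ∂_3 = (6 − 6) − 0 = 0, and there is no ∂_3, so H_2 = 0.

(K is a triangulation of the cylinder S^1 x I.)

H_0 = Z,  H_1 = Z,  H_2 = 0.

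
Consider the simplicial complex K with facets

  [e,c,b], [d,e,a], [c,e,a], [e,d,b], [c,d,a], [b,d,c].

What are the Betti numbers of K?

We work with the vertex ordering a < b < c < d < e. The simplices of K, each written with vertices in increasing order, are:

  0-simplices (5): a, b, c, d, e
  1-simplices (9): ac, ad, ae, bc, bd, be, cd, ce, de
  2-simplices (6): acd, ace, ade, bcd, bce, bde

Hence C_0 ≅ Z^5, C_1 ≅ Z^9, C_2 ≅ Z^6.

Boundary ∂_1: C_1 → C_0 maps an edge to its endpoints' difference, ∂[p,q] = q − p.
As a 5×9 matrix over Z this has rank 4, with invariant factors (1,1,1,1).

∂_2: C_2 → C_1 acts by ∂[p,q,r] = [q,r] − [p,r] + [p,q]. For instance
  ∂ace = ce − ae + ac,
  ∂bde = de − be + bd.
As a 9×6 matrix over Z this has rank 5, with invariant factors (1,1,1,1,1).

Now H_k = ker ∂_k / im ∂_{k+1}, so:

  H_0: rank C_0 − rank ∂_1 = 5 − 4 = 1, and the invariant factors of ∂_1 are all 1, so H_0 ≅ Z.
  H_1: rank ker ∂_1 − rank ∂_2 = (9 − 4) − 5 = 0, and the invariant factors of ∂_2 are all 1, so H_1 ≅ 0.
  H_2: rank ker ∂_2 − rank ∂_3 = (6 − 5) − 0 = 1, and there is no ∂_3, so H_2 ≅ Z.

As a check, the Euler characteristic is 5 − 9 + 6 = 2, which agrees with 1 − 0 + 1 = 2.

Hence the Betti numbers are b_0 = 1, b_1 = 0, b_2 = 1.

b_0 = 1, b_1 = 0, b_2 = 1.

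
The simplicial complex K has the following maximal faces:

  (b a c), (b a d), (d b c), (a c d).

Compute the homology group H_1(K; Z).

H_1 = 0.

K has 4 vertices, 6 edges, 4 triangles.
rank ∂_1 = 3, rank ∂_2 = 3 ⇒ b_1 = 6 − 3 − 3 = 0; all invariant factors of ∂_2 are 1 so no torsion. So H_1 ≅ 0.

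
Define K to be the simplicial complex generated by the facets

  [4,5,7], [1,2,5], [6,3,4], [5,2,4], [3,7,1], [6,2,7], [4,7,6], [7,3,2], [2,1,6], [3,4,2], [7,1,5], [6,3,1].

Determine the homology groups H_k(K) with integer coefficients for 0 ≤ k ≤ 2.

Order the vertices as 1 < 2 < 3 < 4 < 5 < 6 < 7. Listing each simplex with vertices in this order, K has dimension 2 with simplices:

  0-simplices (7): [1], [2], [3], [4], [5], [6], [7]
  1-simplices (18): [1,2], [1,3], [1,5], [1,6], [1,7], [2,3], [2,4], [2,5], [2,6], [2,7], [3,4], [3,6], [3,7], [4,5], [4,6], [4,7], [5,7], [6,7]
  2-simplices (12): [1,2,5], [1,2,6], [1,3,6], [1,3,7], [1,5,7], [2,3,4], [2,3,7], [2,4,5], [2,6,7], [3,4,6], [4,5,7], [4,6,7]

giving chain groups C_0 ≅ Z^7, C_1 ≅ Z^18, C_2 ≅ Z^12.

Boundary ∂_1: C_1 → C_0 maps an edge to its endpoints' difference, ∂[p,q] = q − p. For instance
  ∂[2,5] = [5] − [2].
The resulting 7×18 matrix has rank 6, and its Smith normal form has invariant factors (1,1,1,1,1,1).

∂_2: C_2 → C_1 acts by ∂[p,q,r] = [q,r] − [p,r] + [p,q]. For instance
  ∂[3,4,6] = [4,6] − [3,6] + [3,4],
  ∂[2,3,4] = [3,4] − [2,4] + [2,3].
This gives a 18×12 integer matrix of rank 12; reducing to Smith normal form yields diagonal entries (1,1,1,1,1,1,1,1,1,1,1,2).

Computing H_k = (kernel of ∂_k) / (image of ∂_{k+1}):

  H_0: rank C_0 − rank ∂_1 = 7 − 6 = 1, and the invariant factors of ∂_1 are all 1, so H_0 = Z.
  H_1: rank ker ∂_1 − rank ∂_2 = (18 − 6) − 12 = 0, and ∂_2 has invariant factor 2 > 1, so H_1 = Z/2.
  H_2: rank ker ∂_2 − rank ∂_3 = (12 − 12) − 0 = 0, and there is no ∂_3, so H_2 = 0.

As a check, the Euler characteristic is 7 − 18 + 12 = 1, which agrees with 1 − 0 + 0 = 1.

H_0 = Z,  H_1 = Z/2,  H_2 = 0.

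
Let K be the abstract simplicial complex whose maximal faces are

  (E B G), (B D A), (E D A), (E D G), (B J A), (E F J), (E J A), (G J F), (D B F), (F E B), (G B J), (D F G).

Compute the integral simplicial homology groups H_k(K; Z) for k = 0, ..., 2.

K has 7 vertices, 18 edges, 12 triangles.
rank ∂_0 = 0, rank ∂_1 = 6 ⇒ b_0 = 7 − 0 − 6 = 1; all invariant factors of ∂_1 are 1 so no torsion. So H_0 ≅ Z.
rank ∂_1 = 6, rank ∂_2 = 12 ⇒ b_1 = 18 − 6 − 12 = 0; ∂_2 has invariant factor(s) [2] giving torsion. So H_1 ≅ Z/2Z.
rank ∂_2 = 12, rank ∂_3 = 0 ⇒ b_2 = 12 − 12 − 0 = 0. So H_2 ≅ 0.

H_0 = Z,  H_1 = Z/2Z,  H_2 = 0.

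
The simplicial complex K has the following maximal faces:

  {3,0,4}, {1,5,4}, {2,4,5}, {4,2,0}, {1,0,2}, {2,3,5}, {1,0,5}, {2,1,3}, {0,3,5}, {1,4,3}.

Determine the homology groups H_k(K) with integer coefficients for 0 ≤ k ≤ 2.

Order the vertices as 0 < 1 < 2 < 3 < 4 < 5. Listing each simplex with vertices in this order, K has dimension 2 with simplices:

  0-simplices (6): [0], [1], [2], [3], [4], [5]
  1-simplices (15): [0,1], [0,2], [0,3], [0,4], [0,5], [1,2], [1,3], [1,4], [1,5], [2,3], [2,4], [2,5], [3,4], [3,5], [4,5]
  2-simplices (10): [0,1,2], [0,1,5], [0,2,4], [0,3,4], [0,3,5], [1,2,3], [1,3,4], [1,4,5], [2,3,5], [2,4,5]

Hence C_0 ≅ Z^6, C_1 ≅ Z^15, C_2 ≅ Z^10.

Boundary ∂_1: C_1 → C_0 is given by ∂[p,q] = [q] − [p]. For instance
  ∂[0,1] = [1] − [0].
This gives a 6×15 integer matrix of rank 5; reducing to Smith normal form yields diagonal entries (1,1,1,1,1).

Boundary ∂_2: C_2 → C_1 acts by ∂[p,q,r] = [q,r] − [p,r] + [p,q]. For instance
  ∂[0,1,2] = [1,2] − [0,2] + [0,1],
  ∂[1,2,3] = [2,3] − [1,3] + [1,2].
The resulting 15×10 matrix has rank 10, and its Smith normal form has invariant factors (1,1,1,1,1,1,1,1,1,2).

Now H_k = ker ∂_k / im ∂_{k+1}, so:

  H_0: rank C_0 − rank ∂_1 = 6 − 5 = 1, and the invariant factors of ∂_1 are all 1, so H_0 = Z.
  H_1: rank ker ∂_1 − rank ∂_2 = (15 − 5) − 10 = 0, and ∂_2 has invariant factor 2 > 1, so H_1 = Z/2.
  H_2: rank ker ∂_2 − rank ∂_3 = (10 − 10) − 0 = 0, and there is no ∂_3, so H_2 = 0.

As a check, the Euler characteristic is 6 − 15 + 10 = 1, which agrees with 1 − 0 + 0 = 1.

H_0 ≅ Z,  H_1 ≅ Z/2,  H_2 = 0.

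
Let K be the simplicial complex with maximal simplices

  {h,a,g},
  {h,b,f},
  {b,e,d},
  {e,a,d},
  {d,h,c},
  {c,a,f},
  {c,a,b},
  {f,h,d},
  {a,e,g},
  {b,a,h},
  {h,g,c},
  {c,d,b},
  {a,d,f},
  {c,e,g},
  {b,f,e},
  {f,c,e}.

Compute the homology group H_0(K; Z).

H_0 = Z.

We work with the vertex ordering a < b < c < d < e < f < g < h. The simplices of K, each written with vertices in increasing order, are:

  0-simplices (8): a, b, c, d, e, f, g, h
  1-simplices (24): ab, ac, ad, ae, af, ag, ah, bc, bd, be, bf, bh, cd, ce, cf, cg, ch, de, df, dh, ef, eg, fh, gh
  2-simplices (16): abc, abh, acf, ade, adf, aeg, agh, bcd, bde, bef, bfh, cdh, cef, ceg, cgh, dfh

Hence C_0 ≅ Z^8, C_1 ≅ Z^24, C_2 ≅ Z^16.

Boundary ∂_1: C_1 → C_0 is given by ∂[p,q] = [q] − [p].
As a 8×24 matrix over Z this has rank 7, with invariant factors (1,1,1,1,1,1,1).

The boundary map ∂_2: C_2 → C_1 maps a triangle to the signed sum of its edges. For instance
  ∂bef = ef − bf + be,
  ∂dfh = fh − dh + df.
The resulting 24×16 matrix has rank 15, and its Smith normal form has invariant factors (1,1,1,1,1,1,1,1,1,1,1,1,1,1,1).

Now H_k = ker ∂_k / im ∂_{k+1}, so:

  H_0: rank C_0 − rank ∂_1 = 8 − 7 = 1, and the invariant factors of ∂_1 are all 1, so H_0 ≅ Z.

(K is a triangulation of the torus T^2.)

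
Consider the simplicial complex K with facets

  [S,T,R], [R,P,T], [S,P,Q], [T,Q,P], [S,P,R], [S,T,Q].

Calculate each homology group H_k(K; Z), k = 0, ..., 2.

H_0 = Z,  H_1 = 0,  H_2 = Z.

Take the total order P < Q < R < S < T on the vertex set. Then K (dimension 2) consists of the simplices:

  0-simplices (5): P, Q, R, S, T
  1-simplices (9): PQ, PR, PS, PT, QS, QT, RS, RT, ST
  2-simplices (6): PQS, PQT, PRS, PRT, QST, RST

so the chain groups are C_0 ≅ Z^5, C_1 ≅ Z^9, C_2 ≅ Z^6.

The boundary map ∂_1: C_1 → C_0 maps an edge to its endpoints' difference, ∂[p,q] = q − p.
As a 5×9 matrix over Z this has rank 4, with invariant factors (1,1,1,1).

The boundary map ∂_2: C_2 → C_1 sends each 2-simplex [p,q,r] to [q,r] − [p,r] + [p,q]. For instance
  ∂QST = ST − QT + QS,
  ∂PRS = RS − PS + PR.
As a 9×6 matrix over Z this has rank 5, with invariant factors (1,1,1,1,1).

Computing H_k = (kernel of ∂_k) / (image of ∂_{k+1}):

  H_0: rank C_0 − rank ∂_1 = 5 − 4 = 1, and the invariant factors of ∂_1 are all 1, so H_0 = Z.
  H_1: rank ker ∂_1 − rank ∂_2 = (9 − 4) − 5 = 0, and the invariant factors of ∂_2 are all 1, so H_1 = 0.
  H_2: rank ker ∂_2 − rank ∂_3 = (6 − 5) − 0 = 1, and there is no ∂_3, so H_2 = Z.

As a check, the Euler characteristic is 5 − 9 + 6 = 2, which agrees with 1 − 0 + 1 = 2.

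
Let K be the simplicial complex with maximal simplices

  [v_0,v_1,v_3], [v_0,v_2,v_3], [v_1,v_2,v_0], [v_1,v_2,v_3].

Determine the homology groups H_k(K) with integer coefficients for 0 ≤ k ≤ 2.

Take the total order v_0 < v_1 < v_2 < v_3 on the vertex set. Then K (dimension 2) consists of the simplices:

  0-simplices (4): [v_0], [v_1], [v_2], [v_3]
  1-simplices (6): [v_0,v_1], [v_0,v_2], [v_0,v_3], [v_1,v_2], [v_1,v_3], [v_2,v_3]
  2-simplices (4): [v_0,v_1,v_2], [v_0,v_1,v_3], [v_0,v_2,v_3], [v_1,v_2,v_3]

giving chain groups C_0 ≅ Z^4, C_1 ≅ Z^6, C_2 ≅ Z^4.

The boundary map ∂_1: C_1 → C_0 sends each edge [p,q] (with p < q) to q − p. For instance
  ∂[v_0,v_1] = [v_1] − [v_0].
As a 4×6 matrix over Z this has rank 3, with invariant factors (1,1,1).

Boundary ∂_2: C_2 → C_1 acts by ∂[p,q,r] = [q,r] − [p,r] + [p,q]. For instance
  ∂[v_0,v_1,v_3] = [v_1,v_3] − [v_0,v_3] + [v_0,v_1],
  ∂[v_0,v_1,v_2] = [v_1,v_2] − [v_0,v_2] + [v_0,v_1].
As a 6×4 matrix over Z this has rank 3, with invariant factors (1,1,1).

Now H_k = ker ∂_k / im ∂_{k+1}, so:

  H_0: rank C_0 − rank ∂_1 = 4 − 3 = 1, and the invariant factors of ∂_1 are all 1, so H_0 = Z.
  H_1: rank ker ∂_1 − rank ∂_2 = (6 − 3) − 3 = 0, and the invariant factors of ∂_2 are all 1, so H_1 = 0.
  H_2: rank ker ∂_2 − rank ∂_3 = (4 − 3) − 0 = 1, and there is no ∂_3, so H_2 = Z.

(K is a triangulation of the 2-sphere S^2.)

H_0 ≅ Z,  H_1 = 0,  H_2 ≅ Z.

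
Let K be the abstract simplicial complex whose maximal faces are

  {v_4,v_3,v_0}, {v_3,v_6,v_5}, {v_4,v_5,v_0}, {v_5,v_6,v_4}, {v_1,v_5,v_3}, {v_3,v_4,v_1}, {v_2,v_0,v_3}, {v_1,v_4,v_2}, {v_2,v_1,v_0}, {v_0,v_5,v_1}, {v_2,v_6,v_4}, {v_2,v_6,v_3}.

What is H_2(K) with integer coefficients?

H_2 ≅ 0.

Fix the vertex order v_0 < v_1 < v_2 < v_3 < v_4 < v_5 < v_6 and write every simplex with vertices in increasing order. Then dim K = 2 and the simplices of K are:

  0-simplices (7): [v_0], [v_1], [v_2], [v_3], [v_4], [v_5], [v_6]
  1-simplices (18): (18 of them)
  2-simplices (12): (12 of them)

so the chain groups are C_0 ≅ Z^7, C_1 ≅ Z^18, C_2 ≅ Z^12.

∂_1: C_1 → C_0 is given by ∂[p,q] = [q] − [p]. For instance
  ∂[v_1,v_2] = [v_2] − [v_1].
As a 7×18 matrix over Z this has rank 6, with invariant factors (1,1,1,1,1,1).

The boundary map ∂_2: C_2 → C_1 sends each 2-simplex [p,q,r] to [q,r] − [p,r] + [p,q]. For instance
  ∂[v_1,v_3,v_5] = [v_3,v_5] − [v_1,v_5] + [v_1,v_3],
  ∂[v_0,v_1,v_5] = [v_1,v_5] − [v_0,v_5] + [v_0,v_1].
The resulting 18×12 matrix has rank 12, and its Smith normal form has invariant factors (1,1,1,1,1,1,1,1,1,1,1,2).

Now H_k = ker ∂_k / im ∂_{k+1}, so:

  H_2: rank ker ∂_2 − rank ∂_3 = (12 − 12) − 0 = 0, and there is no ∂_3, so H_2 = 0.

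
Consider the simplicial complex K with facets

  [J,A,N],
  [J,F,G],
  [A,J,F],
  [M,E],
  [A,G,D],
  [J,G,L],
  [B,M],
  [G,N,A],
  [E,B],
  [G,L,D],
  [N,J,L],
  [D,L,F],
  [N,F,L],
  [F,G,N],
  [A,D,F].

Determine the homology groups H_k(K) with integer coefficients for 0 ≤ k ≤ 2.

We work with the vertex ordering A < B < D < E < F < G < J < L < M < N. The simplices of K, each written with vertices in increasing order, are:

  0-simplices (10): A, B, D, E, F, G, J, L, M, N
  1-simplices (21): AD, AF, AG, AJ, AN, BE, BM, DF, DG, DL, EM, FG, FJ, FL, FN, GJ, GL, GN, JL, JN, LN
  2-simplices (12): ADF, ADG, AFJ, AGN, AJN, DFL, DGL, FGJ, FGN, FLN, GJL, JLN

giving chain groups C_0 ≅ Z^10, C_1 ≅ Z^21, C_2 ≅ Z^12.

The boundary map ∂_1: C_1 → C_0 sends each edge [p,q] (with p < q) to q − p.
The resulting 10×21 matrix has rank 8, and its Smith normal form has invariant factors (1,1,1,1,1,1,1,1).

∂_2: C_2 → C_1 sends each 2-simplex [p,q,r] to [q,r] − [p,r] + [p,q]. For instance
  ∂FGN = GN − FN + FG,
  ∂JLN = LN − JN + JL.
As a 21×12 matrix over Z this has rank 12, with invariant factors (1,1,1,1,1,1,1,1,1,1,1,2).

Now H_k = ker ∂_k / im ∂_{k+1}, so:

  H_0: rank C_0 − rank ∂_1 = 10 − 8 = 2, and the invariant factors of ∂_1 are all 1, so H_0 = Z^2.
  H_1: rank ker ∂_1 − rank ∂_2 = (21 − 8) − 12 = 1, and ∂_2 has invariant factor 2 > 1, so H_1 = Z ⊕ Z/2.
  H_2: rank ker ∂_2 − rank ∂_3 = (12 − 12) − 0 = 0, and there is no ∂_3, so H_2 = 0.

As a check, the Euler characteristic is 10 − 21 + 12 = 1, which agrees with 2 − 1 + 0 = 1.
(K is a triangulation of the disjoint union of the real projective plane RP^2 and the circle S^1.)

H_0 ≅ Z^2,  H_1 ≅ Z ⊕ Z/2,  H_2 = 0.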